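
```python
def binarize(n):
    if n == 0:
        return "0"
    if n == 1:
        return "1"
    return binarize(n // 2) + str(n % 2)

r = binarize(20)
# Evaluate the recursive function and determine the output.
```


binarize(20)
= binarize(10) + "0"
= binarize(5) + "0" + "0"
= binarize(2) + "1" + "0" + "0"
= binarize(1) + "0" + "1" + "0" + "0"
= "1" + "0" + "1" + "0" + "0"
= "10100"


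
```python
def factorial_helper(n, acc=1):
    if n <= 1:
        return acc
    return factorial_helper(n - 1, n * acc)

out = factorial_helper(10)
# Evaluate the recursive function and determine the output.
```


factorial_helper(10, 1)
= factorial_helper(9, 10 * 1) = factorial_helper(9, 10)
= factorial_helper(8, 9 * 10) = factorial_helper(8, 90)
= factorial_helper(7, 8 * 90) = factorial_helper(7, 720)
= factorial_helper(6, 7 * 720) = factorial_helper(6, 5040)
= factorial_helper(5, 6 * 5040) = factorial_helper(5, 30240)
= factorial_helper(4, 5 * 30240) = factorial_helper(4, 151200)
= factorial_helper(3, 4 * 151200) = factorial_helper(3, 604800)
= factorial_helper(2, 3 * 604800) = factorial_helper(2, 1814400)
= factorial_helper(1, 2 * 1814400) = factorial_helper(1, 3628800)
n <= 1, return acc = 3628800


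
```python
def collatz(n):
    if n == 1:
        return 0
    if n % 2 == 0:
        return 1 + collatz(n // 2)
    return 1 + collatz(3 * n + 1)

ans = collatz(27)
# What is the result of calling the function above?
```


collatz(27)
27 is odd -> 3*27+1 = 82 -> collatz(82)
82 is even -> collatz(41)
41 is odd -> 3*41+1 = 124 -> collatz(124)
124 is even -> collatz(62)
62 is even -> collatz(31)
31 is odd -> 3*31+1 = 94 -> collatz(94)
94 is even -> collatz(47)
47 is odd -> 3*47+1 = 142 -> collatz(142)
142 is even -> collatz(71)
71 is odd -> 3*71+1 = 214 -> collatz(214)
214 is even -> collatz(107)
107 is odd -> 3*107+1 = 322 -> collatz(322)
322 is even -> collatz(161)
161 is odd -> 3*161+1 = 484 -> collatz(484)
484 is even -> collatz(242)
242 is even -> collatz(121)
121 is odd -> 3*121+1 = 364 -> collatz(364)
364 is even -> collatz(182)
182 is even -> collatz(91)
91 is odd -> 3*91+1 = 274 -> collatz(274)
274 is even -> collatz(137)
137 is odd -> 3*137+1 = 412 -> collatz(412)
412 is even -> collatz(206)
206 is even -> collatz(103)
103 is odd -> 3*103+1 = 310 -> collatz(310)
310 is even -> collatz(155)
155 is odd -> 3*155+1 = 466 -> collatz(466)
466 is even -> collatz(233)
233 is odd -> 3*233+1 = 700 -> collatz(700)
700 is even -> collatz(350)
350 is even -> collatz(175)
175 is odd -> 3*175+1 = 526 -> collatz(526)
526 is even -> collatz(263)
263 is odd -> 3*263+1 = 790 -> collatz(790)
790 is even -> collatz(395)
395 is odd -> 3*395+1 = 1186 -> collatz(1186)
1186 is even -> collatz(593)
593 is odd -> 3*593+1 = 1780 -> collatz(1780)
1780 is even -> collatz(890)
890 is even -> collatz(445)
445 is odd -> 3*445+1 = 1336 -> collatz(1336)
1336 is even -> collatz(668)
668 is even -> collatz(334)
334 is even -> collatz(167)
167 is odd -> 3*167+1 = 502 -> collatz(502)
502 is even -> collatz(251)
251 is odd -> 3*251+1 = 754 -> collatz(754)
754 is even -> collatz(377)
377 is odd -> 3*377+1 = 1132 -> collatz(1132)
1132 is even -> collatz(566)
566 is even -> collatz(283)
283 is odd -> 3*283+1 = 850 -> collatz(850)
850 is even -> collatz(425)
425 is odd -> 3*425+1 = 1276 -> collatz(1276)
1276 is even -> collatz(638)
638 is even -> collatz(319)
319 is odd -> 3*319+1 = 958 -> collatz(958)
958 is even -> collatz(479)
479 is odd -> 3*479+1 = 1438 -> collatz(1438)
1438 is even -> collatz(719)
719 is odd -> 3*719+1 = 2158 -> collatz(2158)
2158 is even -> collatz(1079)
1079 is odd -> 3*1079+1 = 3238 -> collatz(3238)
3238 is even -> collatz(1619)
1619 is odd -> 3*1619+1 = 4858 -> collatz(4858)
4858 is even -> collatz(2429)
2429 is odd -> 3*2429+1 = 7288 -> collatz(7288)
7288 is even -> collatz(3644)
3644 is even -> collatz(1822)
1822 is even -> collatz(911)
911 is odd -> 3*911+1 = 2734 -> collatz(2734)
2734 is even -> collatz(1367)
1367 is odd -> 3*1367+1 = 4102 -> collatz(4102)
4102 is even -> collatz(2051)
2051 is odd -> 3*2051+1 = 6154 -> collatz(6154)
6154 is even -> collatz(3077)
3077 is odd -> 3*3077+1 = 9232 -> collatz(9232)
9232 is even -> collatz(4616)
4616 is even -> collatz(2308)
2308 is even -> collatz(1154)
1154 is even -> collatz(577)
577 is odd -> 3*577+1 = 1732 -> collatz(1732)
1732 is even -> collatz(866)
866 is even -> collatz(433)
433 is odd -> 3*433+1 = 1300 -> collatz(1300)
1300 is even -> collatz(650)
650 is even -> collatz(325)
325 is odd -> 3*325+1 = 976 -> collatz(976)
976 is even -> collatz(488)
488 is even -> collatz(244)
244 is even -> collatz(122)
122 is even -> collatz(61)
61 is odd -> 3*61+1 = 184 -> collatz(184)
184 is even -> collatz(92)
92 is even -> collatz(46)
46 is even -> collatz(23)
23 is odd -> 3*23+1 = 70 -> collatz(70)
70 is even -> collatz(35)
35 is odd -> 3*35+1 = 106 -> collatz(106)
106 is even -> collatz(53)
53 is odd -> 3*53+1 = 160 -> collatz(160)
160 is even -> collatz(80)
80 is even -> collatz(40)
40 is even -> collatz(20)
20 is even -> collatz(10)
10 is even -> collatz(5)
5 is odd -> 3*5+1 = 16 -> collatz(16)
16 is even -> collatz(8)
8 is even -> collatz(4)
4 is even -> collatz(2)
2 is even -> collatz(1)
Reached 1 after 111 steps
= 111


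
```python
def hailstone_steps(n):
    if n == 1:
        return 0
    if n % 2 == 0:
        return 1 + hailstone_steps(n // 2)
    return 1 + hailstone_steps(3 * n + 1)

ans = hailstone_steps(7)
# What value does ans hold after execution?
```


hailstone_steps(7)
7 is odd -> 3*7+1 = 22 -> hailstone_steps(22)
22 is even -> hailstone_steps(11)
11 is odd -> 3*11+1 = 34 -> hailstone_steps(34)
34 is even -> hailstone_steps(17)
17 is odd -> 3*17+1 = 52 -> hailstone_steps(52)
52 is even -> hailstone_steps(26)
26 is even -> hailstone_steps(13)
13 is odd -> 3*13+1 = 40 -> hailstone_steps(40)
40 is even -> hailstone_steps(20)
20 is even -> hailstone_steps(10)
10 is even -> hailstone_steps(5)
5 is odd -> 3*5+1 = 16 -> hailstone_steps(16)
16 is even -> hailstone_steps(8)
8 is even -> hailstone_steps(4)
4 is even -> hailstone_steps(2)
2 is even -> hailstone_steps(1)
Reached 1 after 16 steps
= 16


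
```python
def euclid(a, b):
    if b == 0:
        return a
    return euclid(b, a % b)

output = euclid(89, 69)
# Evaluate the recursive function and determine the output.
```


euclid(89, 69)
= euclid(69, 89 % 69) = euclid(69, 20)
= euclid(20, 69 % 20) = euclid(20, 9)
= euclid(9, 20 % 9) = euclid(9, 2)
= euclid(2, 9 % 2) = euclid(2, 1)
= euclid(1, 2 % 1) = euclid(1, 0)
b == 0, return a = 1


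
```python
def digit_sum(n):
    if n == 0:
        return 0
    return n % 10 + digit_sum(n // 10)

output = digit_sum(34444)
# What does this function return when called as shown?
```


digit_sum(34444)
= 4 + digit_sum(3444)
= 4 + 4 + digit_sum(344)
= 4 + 4 + 4 + digit_sum(34)
= 4 + 4 + 4 + 4 + digit_sum(3)
= 4 + 4 + 4 + 4 + 3 + digit_sum(0)
= 4 + 4 + 4 + 4 + 3 + 0
= 19


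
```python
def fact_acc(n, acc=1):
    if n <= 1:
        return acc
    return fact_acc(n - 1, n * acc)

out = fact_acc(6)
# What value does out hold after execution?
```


fact_acc(6, 1)
= fact_acc(5, 6 * 1) = fact_acc(5, 6)
= fact_acc(4, 5 * 6) = fact_acc(4, 30)
= fact_acc(3, 4 * 30) = fact_acc(3, 120)
= fact_acc(2, 3 * 120) = fact_acc(2, 360)
= fact_acc(1, 2 * 360) = fact_acc(1, 720)
n <= 1, return acc = 720


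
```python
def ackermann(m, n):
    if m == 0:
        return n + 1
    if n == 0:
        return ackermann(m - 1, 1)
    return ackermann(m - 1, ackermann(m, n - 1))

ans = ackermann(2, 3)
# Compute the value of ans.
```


ackermann(2, 3)
= ackermann(1, ackermann(2, 2))
First compute ackermann(2, 2) = 7
= ackermann(1, 7)
= 9


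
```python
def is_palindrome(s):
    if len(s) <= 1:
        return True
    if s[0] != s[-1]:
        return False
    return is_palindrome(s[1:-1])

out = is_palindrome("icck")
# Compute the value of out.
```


is_palindrome("icck")
"icck": s[0]='i' != s[-1]='k' -> False
= False


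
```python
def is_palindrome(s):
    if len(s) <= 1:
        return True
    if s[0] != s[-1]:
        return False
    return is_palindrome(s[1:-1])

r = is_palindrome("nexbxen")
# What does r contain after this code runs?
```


is_palindrome("nexbxen")
"nexbxen": s[0]='n' == s[-1]='n' -> is_palindrome("exbxe")
"exbxe": s[0]='e' == s[-1]='e' -> is_palindrome("xbx")
"xbx": s[0]='x' == s[-1]='x' -> is_palindrome("b")
"b": len <= 1 -> True
= True


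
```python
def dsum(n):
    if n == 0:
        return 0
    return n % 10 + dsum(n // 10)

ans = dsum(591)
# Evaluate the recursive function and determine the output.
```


dsum(591)
= 1 + dsum(59)
= 1 + 9 + dsum(5)
= 1 + 9 + 5 + dsum(0)
= 1 + 9 + 5 + 0
= 15


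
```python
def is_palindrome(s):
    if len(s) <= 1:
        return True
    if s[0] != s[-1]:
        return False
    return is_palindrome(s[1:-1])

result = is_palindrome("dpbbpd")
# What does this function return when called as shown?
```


is_palindrome("dpbbpd")
"dpbbpd": s[0]='d' == s[-1]='d' -> is_palindrome("pbbp")
"pbbp": s[0]='p' == s[-1]='p' -> is_palindrome("bb")
"bb": s[0]='b' == s[-1]='b' -> is_palindrome("")
"": len <= 1 -> True
= True


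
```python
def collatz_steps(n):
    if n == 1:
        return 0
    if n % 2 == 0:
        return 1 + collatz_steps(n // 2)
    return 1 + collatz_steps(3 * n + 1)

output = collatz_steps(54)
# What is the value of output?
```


collatz_steps(54)
54 is even -> collatz_steps(27)
27 is odd -> 3*27+1 = 82 -> collatz_steps(82)
82 is even -> collatz_steps(41)
41 is odd -> 3*41+1 = 124 -> collatz_steps(124)
124 is even -> collatz_steps(62)
62 is even -> collatz_steps(31)
31 is odd -> 3*31+1 = 94 -> collatz_steps(94)
94 is even -> collatz_steps(47)
47 is odd -> 3*47+1 = 142 -> collatz_steps(142)
142 is even -> collatz_steps(71)
71 is odd -> 3*71+1 = 214 -> collatz_steps(214)
214 is even -> collatz_steps(107)
107 is odd -> 3*107+1 = 322 -> collatz_steps(322)
322 is even -> collatz_steps(161)
161 is odd -> 3*161+1 = 484 -> collatz_steps(484)
484 is even -> collatz_steps(242)
242 is even -> collatz_steps(121)
121 is odd -> 3*121+1 = 364 -> collatz_steps(364)
364 is even -> collatz_steps(182)
182 is even -> collatz_steps(91)
91 is odd -> 3*91+1 = 274 -> collatz_steps(274)
274 is even -> collatz_steps(137)
137 is odd -> 3*137+1 = 412 -> collatz_steps(412)
412 is even -> collatz_steps(206)
206 is even -> collatz_steps(103)
103 is odd -> 3*103+1 = 310 -> collatz_steps(310)
310 is even -> collatz_steps(155)
155 is odd -> 3*155+1 = 466 -> collatz_steps(466)
466 is even -> collatz_steps(233)
233 is odd -> 3*233+1 = 700 -> collatz_steps(700)
700 is even -> collatz_steps(350)
350 is even -> collatz_steps(175)
175 is odd -> 3*175+1 = 526 -> collatz_steps(526)
526 is even -> collatz_steps(263)
263 is odd -> 3*263+1 = 790 -> collatz_steps(790)
790 is even -> collatz_steps(395)
395 is odd -> 3*395+1 = 1186 -> collatz_steps(1186)
1186 is even -> collatz_steps(593)
593 is odd -> 3*593+1 = 1780 -> collatz_steps(1780)
1780 is even -> collatz_steps(890)
890 is even -> collatz_steps(445)
445 is odd -> 3*445+1 = 1336 -> collatz_steps(1336)
1336 is even -> collatz_steps(668)
668 is even -> collatz_steps(334)
334 is even -> collatz_steps(167)
167 is odd -> 3*167+1 = 502 -> collatz_steps(502)
502 is even -> collatz_steps(251)
251 is odd -> 3*251+1 = 754 -> collatz_steps(754)
754 is even -> collatz_steps(377)
377 is odd -> 3*377+1 = 1132 -> collatz_steps(1132)
1132 is even -> collatz_steps(566)
566 is even -> collatz_steps(283)
283 is odd -> 3*283+1 = 850 -> collatz_steps(850)
850 is even -> collatz_steps(425)
425 is odd -> 3*425+1 = 1276 -> collatz_steps(1276)
1276 is even -> collatz_steps(638)
638 is even -> collatz_steps(319)
319 is odd -> 3*319+1 = 958 -> collatz_steps(958)
958 is even -> collatz_steps(479)
479 is odd -> 3*479+1 = 1438 -> collatz_steps(1438)
1438 is even -> collatz_steps(719)
719 is odd -> 3*719+1 = 2158 -> collatz_steps(2158)
2158 is even -> collatz_steps(1079)
1079 is odd -> 3*1079+1 = 3238 -> collatz_steps(3238)
3238 is even -> collatz_steps(1619)
1619 is odd -> 3*1619+1 = 4858 -> collatz_steps(4858)
4858 is even -> collatz_steps(2429)
2429 is odd -> 3*2429+1 = 7288 -> collatz_steps(7288)
7288 is even -> collatz_steps(3644)
3644 is even -> collatz_steps(1822)
1822 is even -> collatz_steps(911)
911 is odd -> 3*911+1 = 2734 -> collatz_steps(2734)
2734 is even -> collatz_steps(1367)
1367 is odd -> 3*1367+1 = 4102 -> collatz_steps(4102)
4102 is even -> collatz_steps(2051)
2051 is odd -> 3*2051+1 = 6154 -> collatz_steps(6154)
6154 is even -> collatz_steps(3077)
3077 is odd -> 3*3077+1 = 9232 -> collatz_steps(9232)
9232 is even -> collatz_steps(4616)
4616 is even -> collatz_steps(2308)
2308 is even -> collatz_steps(1154)
1154 is even -> collatz_steps(577)
577 is odd -> 3*577+1 = 1732 -> collatz_steps(1732)
1732 is even -> collatz_steps(866)
866 is even -> collatz_steps(433)
433 is odd -> 3*433+1 = 1300 -> collatz_steps(1300)
1300 is even -> collatz_steps(650)
650 is even -> collatz_steps(325)
325 is odd -> 3*325+1 = 976 -> collatz_steps(976)
976 is even -> collatz_steps(488)
488 is even -> collatz_steps(244)
244 is even -> collatz_steps(122)
122 is even -> collatz_steps(61)
61 is odd -> 3*61+1 = 184 -> collatz_steps(184)
184 is even -> collatz_steps(92)
92 is even -> collatz_steps(46)
46 is even -> collatz_steps(23)
23 is odd -> 3*23+1 = 70 -> collatz_steps(70)
70 is even -> collatz_steps(35)
35 is odd -> 3*35+1 = 106 -> collatz_steps(106)
106 is even -> collatz_steps(53)
53 is odd -> 3*53+1 = 160 -> collatz_steps(160)
160 is even -> collatz_steps(80)
80 is even -> collatz_steps(40)
40 is even -> collatz_steps(20)
20 is even -> collatz_steps(10)
10 is even -> collatz_steps(5)
5 is odd -> 3*5+1 = 16 -> collatz_steps(16)
16 is even -> collatz_steps(8)
8 is even -> collatz_steps(4)
4 is even -> collatz_steps(2)
2 is even -> collatz_steps(1)
Reached 1 after 112 steps
= 112


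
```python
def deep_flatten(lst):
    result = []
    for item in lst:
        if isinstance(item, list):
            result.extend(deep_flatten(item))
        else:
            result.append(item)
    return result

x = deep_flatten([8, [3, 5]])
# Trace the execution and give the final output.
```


deep_flatten([8, [3, 5]])
Processing each element:
  8 is not a list -> append 8
  [3, 5] is a list -> deep_flatten recursively -> [3, 5]
= [8, 3, 5]


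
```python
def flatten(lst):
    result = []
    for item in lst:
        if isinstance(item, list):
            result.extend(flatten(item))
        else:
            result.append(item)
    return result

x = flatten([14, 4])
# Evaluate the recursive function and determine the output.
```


flatten([14, 4])
Processing each element:
  14 is not a list -> append 14
  4 is not a list -> append 4
= [14, 4]


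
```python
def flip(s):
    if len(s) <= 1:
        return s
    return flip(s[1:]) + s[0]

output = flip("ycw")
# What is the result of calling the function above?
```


flip("ycw")
= flip("cw") + "y"
= flip("w") + "c" + "y"
= "w" + "c" + "y"
= "wcy"


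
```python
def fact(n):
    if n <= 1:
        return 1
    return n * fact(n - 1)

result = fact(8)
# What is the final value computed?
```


fact(8)
= 8 * fact(7)
= 8 * 7 * fact(6)
= 8 * 7 * 6 * fact(5)
= 8 * 7 * 6 * 5 * fact(4)
= 8 * 7 * 6 * 5 * 4 * fact(3)
= 8 * 7 * 6 * 5 * 4 * 3 * fact(2)
= 8 * 7 * 6 * 5 * 4 * 3 * 2 * fact(1)
= 8 * 7 * 6 * 5 * 4 * 3 * 2 * 1
= 40320


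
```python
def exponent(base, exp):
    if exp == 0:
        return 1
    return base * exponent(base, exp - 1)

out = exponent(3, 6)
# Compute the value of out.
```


exponent(3, 6)
= 3 * exponent(3, 5)
= 3 * 3 * exponent(3, 4)
= 3 * 3 * 3 * exponent(3, 3)
= 3 * 3 * 3 * 3 * exponent(3, 2)
= 3 * 3 * 3 * 3 * 3 * exponent(3, 1)
= 3 * 3 * 3 * 3 * 3 * 3 * exponent(3, 0)
= 3 * 3 * 3 * 3 * 3 * 3 * 1
= 729


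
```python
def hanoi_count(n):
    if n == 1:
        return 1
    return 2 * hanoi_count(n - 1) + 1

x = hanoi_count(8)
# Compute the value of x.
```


hanoi_count(8)
= 2 * hanoi_count(7) + 1
= 2 * (2 * hanoi_count(6) + 1) + 1
= 2 * (2 * (2 * hanoi_count(5) + 1) + 1) + 1
= 2 * (2 * (2 * (2 * hanoi_count(4) + 1) + 1) + 1) + 1
= 2 * (2 * (2 * (2 * (2 * hanoi_count(3) + 1) + 1) + 1) + 1) + 1
= 2 * (2 * (2 * (2 * (2 * (2 * hanoi_count(2) + 1) + 1) + 1) + 1) + 1) + 1
= 2 * (2 * (2 * (2 * (2 * (2 * (2 * hanoi_count(1) + 1) + 1) + 1) + 1) + 1) + 1) + 1
Now compute bottom-up:
hanoi_count(1) = 1
hanoi_count(2) = 2 * 1 + 1 = 3
hanoi_count(3) = 2 * 3 + 1 = 7
hanoi_count(4) = 2 * 7 + 1 = 15
hanoi_count(5) = 2 * 15 + 1 = 31
hanoi_count(6) = 2 * 31 + 1 = 63
hanoi_count(7) = 2 * 63 + 1 = 127
hanoi_count(8) = 2 * 127 + 1 = 255
= 255


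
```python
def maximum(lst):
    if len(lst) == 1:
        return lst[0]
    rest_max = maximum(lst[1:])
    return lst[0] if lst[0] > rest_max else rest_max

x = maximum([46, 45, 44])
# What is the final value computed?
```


maximum([46, 45, 44])
= compare 46 with maximum([45, 44])
= compare 45 with maximum([44])
Base: maximum([44]) = 44
compare 45 with 44: max = 45
compare 46 with 45: max = 46
= 46


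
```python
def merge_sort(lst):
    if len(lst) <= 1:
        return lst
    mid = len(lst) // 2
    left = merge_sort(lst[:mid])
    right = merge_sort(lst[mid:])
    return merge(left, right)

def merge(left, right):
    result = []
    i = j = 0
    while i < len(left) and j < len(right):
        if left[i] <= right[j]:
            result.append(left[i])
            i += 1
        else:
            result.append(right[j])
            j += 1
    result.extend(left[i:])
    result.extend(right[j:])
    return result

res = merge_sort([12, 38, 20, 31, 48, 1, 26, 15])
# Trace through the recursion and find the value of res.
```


merge_sort([12, 38, 20, 31, 48, 1, 26, 15])
Split into [12, 38, 20, 31] and [48, 1, 26, 15]
Left sorted: [12, 20, 31, 38]
Right sorted: [1, 15, 26, 48]
Merge [12, 20, 31, 38] and [1, 15, 26, 48]
= [1, 12, 15, 20, 26, 31, 38, 48]


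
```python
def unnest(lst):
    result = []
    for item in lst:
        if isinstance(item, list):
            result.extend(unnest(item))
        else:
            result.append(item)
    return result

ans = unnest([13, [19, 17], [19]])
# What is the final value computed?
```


unnest([13, [19, 17], [19]])
Processing each element:
  13 is not a list -> append 13
  [19, 17] is a list -> unnest recursively -> [19, 17]
  [19] is a list -> unnest recursively -> [19]
= [13, 19, 17, 19]


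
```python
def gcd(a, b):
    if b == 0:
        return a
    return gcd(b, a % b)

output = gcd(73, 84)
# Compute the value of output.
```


gcd(73, 84)
= gcd(84, 73 % 84) = gcd(84, 73)
= gcd(73, 84 % 73) = gcd(73, 11)
= gcd(11, 73 % 11) = gcd(11, 7)
= gcd(7, 11 % 7) = gcd(7, 4)
= gcd(4, 7 % 4) = gcd(4, 3)
= gcd(3, 4 % 3) = gcd(3, 1)
= gcd(1, 3 % 1) = gcd(1, 0)
b == 0, return a = 1


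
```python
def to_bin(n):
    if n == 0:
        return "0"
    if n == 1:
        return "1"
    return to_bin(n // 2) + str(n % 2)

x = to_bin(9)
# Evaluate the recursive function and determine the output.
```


to_bin(9)
= to_bin(4) + "1"
= to_bin(2) + "0" + "1"
= to_bin(1) + "0" + "0" + "1"
= "1" + "0" + "0" + "1"
= "1001"


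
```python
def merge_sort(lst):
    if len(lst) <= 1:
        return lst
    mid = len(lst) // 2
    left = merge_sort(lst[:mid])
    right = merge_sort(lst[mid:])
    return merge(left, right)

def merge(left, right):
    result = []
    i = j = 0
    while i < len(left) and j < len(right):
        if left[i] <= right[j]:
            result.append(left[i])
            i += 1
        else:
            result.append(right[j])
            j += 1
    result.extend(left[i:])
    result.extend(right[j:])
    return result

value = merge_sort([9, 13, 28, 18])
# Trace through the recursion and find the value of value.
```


merge_sort([9, 13, 28, 18])
Split into [9, 13] and [28, 18]
Left sorted: [9, 13]
Right sorted: [18, 28]
Merge [9, 13] and [18, 28]
= [9, 13, 18, 28]


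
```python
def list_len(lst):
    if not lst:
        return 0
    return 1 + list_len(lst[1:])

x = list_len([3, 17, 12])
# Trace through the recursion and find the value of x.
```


list_len([3, 17, 12])
= 1 + list_len([17, 12])
= 1 + 1 + list_len([12])
= 1 + 1 + 1 + list_len([])
= 1 + 1 + 1 + 0
= 3


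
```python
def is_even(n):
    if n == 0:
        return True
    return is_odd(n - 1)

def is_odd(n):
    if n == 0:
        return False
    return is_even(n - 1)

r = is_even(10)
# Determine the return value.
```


is_even(10)
= is_odd(9)
= is_even(8)
= is_odd(7)
= is_even(6)
= is_odd(5)
= is_even(4)
= is_odd(3)
= is_even(2)
= is_odd(1)
= is_even(0)
n == 0: return True
= True


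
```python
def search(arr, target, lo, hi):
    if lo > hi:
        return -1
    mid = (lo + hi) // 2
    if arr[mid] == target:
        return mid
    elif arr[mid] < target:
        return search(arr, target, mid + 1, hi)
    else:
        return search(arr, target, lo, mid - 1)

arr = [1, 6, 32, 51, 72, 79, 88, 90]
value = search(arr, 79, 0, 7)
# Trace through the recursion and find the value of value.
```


search(arr, 79, 0, 7)
lo=0, hi=7, mid=3, arr[mid]=51
51 < 79, search right half
lo=4, hi=7, mid=5, arr[mid]=79
arr[5] == 79, found at index 5
= 5


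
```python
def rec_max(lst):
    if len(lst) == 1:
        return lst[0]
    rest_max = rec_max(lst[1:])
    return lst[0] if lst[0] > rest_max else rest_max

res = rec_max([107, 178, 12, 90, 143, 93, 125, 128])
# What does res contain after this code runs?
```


rec_max([107, 178, 12, 90, 143, 93, 125, 128])
= compare 107 with rec_max([178, 12, 90, 143, 93, 125, 128])
= compare 178 with rec_max([12, 90, 143, 93, 125, 128])
= compare 12 with rec_max([90, 143, 93, 125, 128])
= compare 90 with rec_max([143, 93, 125, 128])
= compare 143 with rec_max([93, 125, 128])
= compare 93 with rec_max([125, 128])
= compare 125 with rec_max([128])
Base: rec_max([128]) = 128
compare 125 with 128: max = 128
compare 93 with 128: max = 128
compare 143 with 128: max = 143
compare 90 with 143: max = 143
compare 12 with 143: max = 143
compare 178 with 143: max = 178
compare 107 with 178: max = 178
= 178


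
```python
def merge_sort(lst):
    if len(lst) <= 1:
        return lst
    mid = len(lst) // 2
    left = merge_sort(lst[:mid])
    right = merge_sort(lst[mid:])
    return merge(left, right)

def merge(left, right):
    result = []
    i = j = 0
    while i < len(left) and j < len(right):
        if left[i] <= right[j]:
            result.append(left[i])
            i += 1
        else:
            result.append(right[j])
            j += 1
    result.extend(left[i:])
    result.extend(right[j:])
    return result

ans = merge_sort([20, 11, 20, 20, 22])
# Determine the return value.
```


merge_sort([20, 11, 20, 20, 22])
Split into [20, 11] and [20, 20, 22]
Left sorted: [11, 20]
Right sorted: [20, 20, 22]
Merge [11, 20] and [20, 20, 22]
= [11, 20, 20, 20, 22]


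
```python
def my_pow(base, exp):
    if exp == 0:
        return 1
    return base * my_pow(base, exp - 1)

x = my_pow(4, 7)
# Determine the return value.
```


my_pow(4, 7)
= 4 * my_pow(4, 6)
= 4 * 4 * my_pow(4, 5)
= 4 * 4 * 4 * my_pow(4, 4)
= 4 * 4 * 4 * 4 * my_pow(4, 3)
= 4 * 4 * 4 * 4 * 4 * my_pow(4, 2)
= 4 * 4 * 4 * 4 * 4 * 4 * my_pow(4, 1)
= 4 * 4 * 4 * 4 * 4 * 4 * 4 * my_pow(4, 0)
= 4 * 4 * 4 * 4 * 4 * 4 * 4 * 1
= 16384


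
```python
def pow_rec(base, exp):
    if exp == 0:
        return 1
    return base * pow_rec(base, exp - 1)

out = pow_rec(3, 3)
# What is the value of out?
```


pow_rec(3, 3)
= 3 * pow_rec(3, 2)
= 3 * 3 * pow_rec(3, 1)
= 3 * 3 * 3 * pow_rec(3, 0)
= 3 * 3 * 3 * 1
= 27


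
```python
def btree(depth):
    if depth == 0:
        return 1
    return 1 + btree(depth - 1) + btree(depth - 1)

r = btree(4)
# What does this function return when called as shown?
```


btree(4)
= 1 + btree(3) + btree(3)
= 1 + 2 * btree(3)
btree(k) = 2^(k+1) - 1
btree(0) = 1
btree(1) = 3
btree(2) = 7
btree(3) = 15
btree(4) = 31
btree(4) = 2^5 - 1 = 31


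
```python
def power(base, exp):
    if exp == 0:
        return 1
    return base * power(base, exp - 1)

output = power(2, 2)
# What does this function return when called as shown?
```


power(2, 2)
= 2 * power(2, 1)
= 2 * 2 * power(2, 0)
= 2 * 2 * 1
= 4


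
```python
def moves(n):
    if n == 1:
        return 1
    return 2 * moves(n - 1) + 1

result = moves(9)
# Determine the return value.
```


moves(9)
= 2 * moves(8) + 1
= 2 * (2 * moves(7) + 1) + 1
= 2 * (2 * (2 * moves(6) + 1) + 1) + 1
= 2 * (2 * (2 * (2 * moves(5) + 1) + 1) + 1) + 1
= 2 * (2 * (2 * (2 * (2 * moves(4) + 1) + 1) + 1) + 1) + 1
= 2 * (2 * (2 * (2 * (2 * (2 * moves(3) + 1) + 1) + 1) + 1) + 1) + 1
= 2 * (2 * (2 * (2 * (2 * (2 * (2 * moves(2) + 1) + 1) + 1) + 1) + 1) + 1) + 1
= 2 * (2 * (2 * (2 * (2 * (2 * (2 * (2 * moves(1) + 1) + 1) + 1) + 1) + 1) + 1) + 1) + 1
Now compute bottom-up:
moves(1) = 1
moves(2) = 2 * 1 + 1 = 3
moves(3) = 2 * 3 + 1 = 7
moves(4) = 2 * 7 + 1 = 15
moves(5) = 2 * 15 + 1 = 31
moves(6) = 2 * 31 + 1 = 63
moves(7) = 2 * 63 + 1 = 127
moves(8) = 2 * 127 + 1 = 255
moves(9) = 2 * 255 + 1 = 511
= 511


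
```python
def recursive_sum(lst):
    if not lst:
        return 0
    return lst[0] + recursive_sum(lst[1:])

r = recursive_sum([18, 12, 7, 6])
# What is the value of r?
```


recursive_sum([18, 12, 7, 6])
= 18 + recursive_sum([12, 7, 6])
= 18 + 12 + recursive_sum([7, 6])
= 18 + 12 + 7 + recursive_sum([6])
= 18 + 12 + 7 + 6 + recursive_sum([])
= 18 + 12 + 7 + 6 + 0
= 43


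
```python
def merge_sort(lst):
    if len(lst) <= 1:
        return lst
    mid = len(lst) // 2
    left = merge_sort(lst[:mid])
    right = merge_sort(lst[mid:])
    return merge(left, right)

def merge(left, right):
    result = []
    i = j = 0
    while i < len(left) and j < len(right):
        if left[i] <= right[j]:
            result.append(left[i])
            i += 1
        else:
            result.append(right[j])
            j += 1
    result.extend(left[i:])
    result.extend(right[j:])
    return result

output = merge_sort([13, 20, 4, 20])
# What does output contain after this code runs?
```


merge_sort([13, 20, 4, 20])
Split into [13, 20] and [4, 20]
Left sorted: [13, 20]
Right sorted: [4, 20]
Merge [13, 20] and [4, 20]
= [4, 13, 20, 20]


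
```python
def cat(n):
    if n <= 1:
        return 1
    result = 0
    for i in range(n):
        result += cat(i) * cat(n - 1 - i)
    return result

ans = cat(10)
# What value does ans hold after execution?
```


cat(10)
= sum of cat(i) * cat(10-1-i) for i in 0..9
First compute sub-values bottom-up:
  cat(0) = 1, cat(1) = 1
  cat(2) = 1*1 + 1*1 = 2
  cat(3) = 1*2 + 1*1 + 2*1 = 5
  cat(4) = 1*5 + 1*2 + 2*1 + 5*1 = 14
  cat(5) = 1*14 + 1*5 + 2*2 + 5*1 + 14*1 = 42
  cat(6) = 1*42 + 1*14 + 2*5 + 5*2 + 14*1 + 42*1 = 132
  cat(7) = 1*132 + 1*42 + 2*14 + 5*5 + 14*2 + 42*1 + 132*1 = 429
  cat(8) = 1*429 + 1*132 + 2*42 + 5*14 + 14*5 + 42*2 + 132*1 + 429*1 = 1430
  cat(9) = 1*1430 + 1*429 + 2*132 + 5*42 + 14*14 + 42*5 + 132*2 + 429*1 + 1430*1 = 4862
Now cat(10):
  cat(0)*cat(9) = 1*4862 = 4862
  cat(1)*cat(8) = 1*1430 = 1430
  cat(2)*cat(7) = 2*429 = 858
  cat(3)*cat(6) = 5*132 = 660
  cat(4)*cat(5) = 14*42 = 588
  cat(5)*cat(4) = 42*14 = 588
  cat(6)*cat(3) = 132*5 = 660
  cat(7)*cat(2) = 429*2 = 858
  cat(8)*cat(1) = 1430*1 = 1430
  cat(9)*cat(0) = 4862*1 = 4862
= 4862 + 1430 + 858 + 660 + 588 + 588 + 660 + 858 + 1430 + 4862
= 16796


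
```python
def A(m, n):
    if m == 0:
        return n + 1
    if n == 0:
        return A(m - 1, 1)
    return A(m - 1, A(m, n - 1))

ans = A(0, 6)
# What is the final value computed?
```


A(0, 6)
m == 0: return 6 + 1 = 7
= 7


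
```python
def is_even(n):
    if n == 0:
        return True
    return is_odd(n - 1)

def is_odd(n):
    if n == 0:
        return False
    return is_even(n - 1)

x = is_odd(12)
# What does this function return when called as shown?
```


is_odd(12)
= is_even(11)
= is_odd(10)
= is_even(9)
= is_odd(8)
= is_even(7)
= is_odd(6)
= is_even(5)
= is_odd(4)
= is_even(3)
= is_odd(2)
= is_even(1)
= is_odd(0)
n == 0: return False
= False


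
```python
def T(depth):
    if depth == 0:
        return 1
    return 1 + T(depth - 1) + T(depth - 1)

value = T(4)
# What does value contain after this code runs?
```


T(4)
= 1 + T(3) + T(3)
= 1 + 2 * T(3)
T(k) = 2^(k+1) - 1
T(0) = 1
T(1) = 3
T(2) = 7
T(3) = 15
T(4) = 31
T(4) = 2^5 - 1 = 31


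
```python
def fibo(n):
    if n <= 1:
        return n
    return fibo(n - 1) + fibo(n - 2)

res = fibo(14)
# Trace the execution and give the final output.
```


fibo(14)
= fibo(13) + fibo(12)
= (fibo(12) + fibo(11)) + fibo(12)
Computing bottom-up: fibo(0)=0, fibo(1)=1, fibo(2)=1, fibo(3)=2, fibo(4)=3, fibo(5)=5, fibo(6)=8, fibo(7)=13, fibo(8)=21, fibo(9)=34, fibo(10)=55, fibo(11)=89, fibo(12)=144, fibo(13)=233, fibo(14)=377
= 377


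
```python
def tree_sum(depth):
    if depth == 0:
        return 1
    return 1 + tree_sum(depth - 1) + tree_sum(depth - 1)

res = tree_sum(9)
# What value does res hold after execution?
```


tree_sum(9)
= 1 + tree_sum(8) + tree_sum(8)
= 1 + 2 * tree_sum(8)
tree_sum(k) = 2^(k+1) - 1
tree_sum(0) = 1
tree_sum(1) = 3
tree_sum(2) = 7
tree_sum(3) = 15
tree_sum(4) = 31
tree_sum(9) = 2^10 - 1 = 1023


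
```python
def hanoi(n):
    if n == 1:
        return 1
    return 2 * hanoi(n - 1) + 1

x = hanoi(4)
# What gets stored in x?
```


hanoi(4)
= 2 * hanoi(3) + 1
= 2 * (2 * hanoi(2) + 1) + 1
= 2 * (2 * (2 * hanoi(1) + 1) + 1) + 1
Now compute bottom-up:
hanoi(1) = 1
hanoi(2) = 2 * 1 + 1 = 3
hanoi(3) = 2 * 3 + 1 = 7
hanoi(4) = 2 * 7 + 1 = 15
= 15


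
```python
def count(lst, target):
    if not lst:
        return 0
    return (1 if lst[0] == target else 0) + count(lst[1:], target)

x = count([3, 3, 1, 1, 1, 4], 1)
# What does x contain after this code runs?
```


count([3, 3, 1, 1, 1, 4], 1)
lst[0]=3 != 1: 0 + count([3, 1, 1, 1, 4], 1)
lst[0]=3 != 1: 0 + count([1, 1, 1, 4], 1)
lst[0]=1 == 1: 1 + count([1, 1, 4], 1)
lst[0]=1 == 1: 1 + count([1, 4], 1)
lst[0]=1 == 1: 1 + count([4], 1)
lst[0]=4 != 1: 0 + count([], 1)
= 3


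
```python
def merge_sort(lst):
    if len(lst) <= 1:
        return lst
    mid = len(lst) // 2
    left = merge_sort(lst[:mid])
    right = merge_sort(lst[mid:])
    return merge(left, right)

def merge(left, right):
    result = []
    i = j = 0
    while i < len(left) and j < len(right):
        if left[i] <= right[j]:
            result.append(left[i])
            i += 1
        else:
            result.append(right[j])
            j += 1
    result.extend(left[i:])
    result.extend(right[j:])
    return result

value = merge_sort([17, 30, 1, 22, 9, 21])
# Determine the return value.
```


merge_sort([17, 30, 1, 22, 9, 21])
Split into [17, 30, 1] and [22, 9, 21]
Left sorted: [1, 17, 30]
Right sorted: [9, 21, 22]
Merge [1, 17, 30] and [9, 21, 22]
= [1, 9, 17, 21, 22, 30]


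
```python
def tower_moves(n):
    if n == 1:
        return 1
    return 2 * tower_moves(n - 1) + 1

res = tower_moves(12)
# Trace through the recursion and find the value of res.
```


tower_moves(12)
= 2 * tower_moves(11) + 1
= 2 * (2 * tower_moves(10) + 1) + 1
= 2 * (2 * (2 * tower_moves(9) + 1) + 1) + 1
= 2 * (2 * (2 * (2 * tower_moves(8) + 1) + 1) + 1) + 1
= 2 * (2 * (2 * (2 * (2 * tower_moves(7) + 1) + 1) + 1) + 1) + 1
= 2 * (2 * (2 * (2 * (2 * (2 * tower_moves(6) + 1) + 1) + 1) + 1) + 1) + 1
= 2 * (2 * (2 * (2 * (2 * (2 * (2 * tower_moves(5) + 1) + 1) + 1) + 1) + 1) + 1) + 1
= 2 * (2 * (2 * (2 * (2 * (2 * (2 * (2 * tower_moves(4) + 1) + 1) + 1) + 1) + 1) + 1) + 1) + 1
= 2 * (2 * (2 * (2 * (2 * (2 * (2 * (2 * (2 * tower_moves(3) + 1) + 1) + 1) + 1) + 1) + 1) + 1) + 1) + 1
= 2 * (2 * (2 * (2 * (2 * (2 * (2 * (2 * (2 * (2 * tower_moves(2) + 1) + 1) + 1) + 1) + 1) + 1) + 1) + 1) + 1) + 1
= 2 * (2 * (2 * (2 * (2 * (2 * (2 * (2 * (2 * (2 * (2 * tower_moves(1) + 1) + 1) + 1) + 1) + 1) + 1) + 1) + 1) + 1) + 1) + 1
Now compute bottom-up:
tower_moves(1) = 1
tower_moves(2) = 2 * 1 + 1 = 3
tower_moves(3) = 2 * 3 + 1 = 7
tower_moves(4) = 2 * 7 + 1 = 15
tower_moves(5) = 2 * 15 + 1 = 31
tower_moves(6) = 2 * 31 + 1 = 63
tower_moves(7) = 2 * 63 + 1 = 127
tower_moves(8) = 2 * 127 + 1 = 255
tower_moves(9) = 2 * 255 + 1 = 511
tower_moves(10) = 2 * 511 + 1 = 1023
tower_moves(11) = 2 * 1023 + 1 = 2047
tower_moves(12) = 2 * 2047 + 1 = 4095
= 4095


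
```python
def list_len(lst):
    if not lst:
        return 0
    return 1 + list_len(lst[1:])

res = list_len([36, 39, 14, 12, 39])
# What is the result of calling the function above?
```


list_len([36, 39, 14, 12, 39])
= 1 + list_len([39, 14, 12, 39])
= 1 + 1 + list_len([14, 12, 39])
= 1 + 1 + 1 + list_len([12, 39])
= 1 + 1 + 1 + 1 + list_len([39])
= 1 + 1 + 1 + 1 + 1 + list_len([])
= 1 + 1 + 1 + 1 + 1 + 0
= 5


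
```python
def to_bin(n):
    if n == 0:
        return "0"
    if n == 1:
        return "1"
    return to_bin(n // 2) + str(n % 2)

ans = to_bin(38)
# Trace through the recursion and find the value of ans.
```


to_bin(38)
= to_bin(19) + "0"
= to_bin(9) + "1" + "0"
= to_bin(4) + "1" + "1" + "0"
= to_bin(2) + "0" + "1" + "1" + "0"
= to_bin(1) + "0" + "0" + "1" + "1" + "0"
= "1" + "0" + "0" + "1" + "1" + "0"
= "100110"


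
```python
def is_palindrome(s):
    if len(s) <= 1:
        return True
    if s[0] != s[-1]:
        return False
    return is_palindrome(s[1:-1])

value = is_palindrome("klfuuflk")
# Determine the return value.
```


is_palindrome("klfuuflk")
"klfuuflk": s[0]='k' == s[-1]='k' -> is_palindrome("lfuufl")
"lfuufl": s[0]='l' == s[-1]='l' -> is_palindrome("fuuf")
"fuuf": s[0]='f' == s[-1]='f' -> is_palindrome("uu")
"uu": s[0]='u' == s[-1]='u' -> is_palindrome("")
"": len <= 1 -> True
= True


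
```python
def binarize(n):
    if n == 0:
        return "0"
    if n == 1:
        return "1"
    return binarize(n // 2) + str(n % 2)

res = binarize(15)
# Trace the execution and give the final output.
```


binarize(15)
= binarize(7) + "1"
= binarize(3) + "1" + "1"
= binarize(1) + "1" + "1" + "1"
= "1" + "1" + "1" + "1"
= "1111"


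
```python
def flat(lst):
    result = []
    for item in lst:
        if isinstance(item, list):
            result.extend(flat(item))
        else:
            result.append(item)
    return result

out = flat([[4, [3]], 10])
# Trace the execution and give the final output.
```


flat([[4, [3]], 10])
Processing each element:
  [4, [3]] is a list -> flat recursively -> [4, 3]
  10 is not a list -> append 10
= [4, 3, 10]


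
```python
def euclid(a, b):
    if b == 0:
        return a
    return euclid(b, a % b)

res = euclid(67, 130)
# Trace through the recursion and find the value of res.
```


euclid(67, 130)
= euclid(130, 67 % 130) = euclid(130, 67)
= euclid(67, 130 % 67) = euclid(67, 63)
= euclid(63, 67 % 63) = euclid(63, 4)
= euclid(4, 63 % 4) = euclid(4, 3)
= euclid(3, 4 % 3) = euclid(3, 1)
= euclid(1, 3 % 1) = euclid(1, 0)
b == 0, return a = 1


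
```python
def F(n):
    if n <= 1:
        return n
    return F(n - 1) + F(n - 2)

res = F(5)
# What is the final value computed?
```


F(5)
= F(4) + F(3)
= (F(3) + F(2)) + F(3)
Computing bottom-up: F(0)=0, F(1)=1, F(2)=1, F(3)=2, F(4)=3, F(5)=5
= 5


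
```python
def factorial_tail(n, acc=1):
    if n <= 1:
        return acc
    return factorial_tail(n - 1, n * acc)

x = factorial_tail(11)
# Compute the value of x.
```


factorial_tail(11, 1)
= factorial_tail(10, 11 * 1) = factorial_tail(10, 11)
= factorial_tail(9, 10 * 11) = factorial_tail(9, 110)
= factorial_tail(8, 9 * 110) = factorial_tail(8, 990)
= factorial_tail(7, 8 * 990) = factorial_tail(7, 7920)
= factorial_tail(6, 7 * 7920) = factorial_tail(6, 55440)
= factorial_tail(5, 6 * 55440) = factorial_tail(5, 332640)
= factorial_tail(4, 5 * 332640) = factorial_tail(4, 1663200)
= factorial_tail(3, 4 * 1663200) = factorial_tail(3, 6652800)
= factorial_tail(2, 3 * 6652800) = factorial_tail(2, 19958400)
= factorial_tail(1, 2 * 19958400) = factorial_tail(1, 39916800)
n <= 1, return acc = 39916800


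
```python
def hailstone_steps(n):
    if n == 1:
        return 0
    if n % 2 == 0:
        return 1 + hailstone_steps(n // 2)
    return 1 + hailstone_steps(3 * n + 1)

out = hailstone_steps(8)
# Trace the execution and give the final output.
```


hailstone_steps(8)
8 is even -> hailstone_steps(4)
4 is even -> hailstone_steps(2)
2 is even -> hailstone_steps(1)
Reached 1 after 3 steps
= 3


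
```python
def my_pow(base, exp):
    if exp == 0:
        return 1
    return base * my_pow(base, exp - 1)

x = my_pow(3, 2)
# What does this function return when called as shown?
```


my_pow(3, 2)
= 3 * my_pow(3, 1)
= 3 * 3 * my_pow(3, 0)
= 3 * 3 * 1
= 9


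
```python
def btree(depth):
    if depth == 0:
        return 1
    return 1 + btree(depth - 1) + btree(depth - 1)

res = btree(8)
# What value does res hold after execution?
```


btree(8)
= 1 + btree(7) + btree(7)
= 1 + 2 * btree(7)
btree(k) = 2^(k+1) - 1
btree(0) = 1
btree(1) = 3
btree(2) = 7
btree(3) = 15
btree(4) = 31
btree(8) = 2^9 - 1 = 511


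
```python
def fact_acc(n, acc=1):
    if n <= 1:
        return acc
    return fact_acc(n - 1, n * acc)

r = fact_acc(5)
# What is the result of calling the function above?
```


fact_acc(5, 1)
= fact_acc(4, 5 * 1) = fact_acc(4, 5)
= fact_acc(3, 4 * 5) = fact_acc(3, 20)
= fact_acc(2, 3 * 20) = fact_acc(2, 60)
= fact_acc(1, 2 * 60) = fact_acc(1, 120)
n <= 1, return acc = 120


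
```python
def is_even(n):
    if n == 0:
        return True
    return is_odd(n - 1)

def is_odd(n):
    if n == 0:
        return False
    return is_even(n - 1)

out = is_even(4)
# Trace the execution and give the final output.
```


is_even(4)
= is_odd(3)
= is_even(2)
= is_odd(1)
= is_even(0)
n == 0: return True
= True


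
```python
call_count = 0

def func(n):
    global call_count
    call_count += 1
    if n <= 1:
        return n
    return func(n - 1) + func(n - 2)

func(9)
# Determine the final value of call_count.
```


func(9) calls func(8) and func(7); each non-base call branches into two more.
Let C(k) = total number of calls made by func(k), including the call to func(k) itself.
Base cases: C(0) = 1, C(1) = 1
Recurrence: C(k) = 1 + C(k-1) + C(k-2)
  C(2) = 1 + C(1) + C(0) = 1 + 1 + 1 = 3
  C(3) = 1 + C(2) + C(1) = 1 + 3 + 1 = 5
  C(4) = 1 + C(3) + C(2) = 1 + 5 + 3 = 9
  C(5) = 1 + C(4) + C(3) = 1 + 9 + 5 = 15
  C(6) = 1 + C(5) + C(4) = 1 + 15 + 9 = 25
  C(7) = 1 + C(6) + C(5) = 1 + 25 + 15 = 41
  C(8) = 1 + C(7) + C(6) = 1 + 41 + 25 = 67
  C(9) = 1 + C(8) + C(7) = 1 + 67 + 41 = 109
Total calls = C(9) = 109


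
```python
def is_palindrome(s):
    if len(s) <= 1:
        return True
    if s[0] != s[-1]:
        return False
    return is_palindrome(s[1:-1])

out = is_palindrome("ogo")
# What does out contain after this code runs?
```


is_palindrome("ogo")
"ogo": s[0]='o' == s[-1]='o' -> is_palindrome("g")
"g": len <= 1 -> True
= True


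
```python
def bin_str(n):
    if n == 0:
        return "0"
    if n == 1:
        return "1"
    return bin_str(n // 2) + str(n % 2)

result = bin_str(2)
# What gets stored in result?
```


bin_str(2)
= bin_str(1) + "0"
= "1" + "0"
= "10"


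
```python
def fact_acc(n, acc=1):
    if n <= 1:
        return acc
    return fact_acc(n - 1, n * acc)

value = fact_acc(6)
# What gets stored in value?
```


fact_acc(6, 1)
= fact_acc(5, 6 * 1) = fact_acc(5, 6)
= fact_acc(4, 5 * 6) = fact_acc(4, 30)
= fact_acc(3, 4 * 30) = fact_acc(3, 120)
= fact_acc(2, 3 * 120) = fact_acc(2, 360)
= fact_acc(1, 2 * 360) = fact_acc(1, 720)
n <= 1, return acc = 720


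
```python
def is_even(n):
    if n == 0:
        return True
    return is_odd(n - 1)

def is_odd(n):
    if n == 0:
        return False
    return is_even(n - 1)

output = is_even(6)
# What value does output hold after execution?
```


is_even(6)
= is_odd(5)
= is_even(4)
= is_odd(3)
= is_even(2)
= is_odd(1)
= is_even(0)
n == 0: return True
= True


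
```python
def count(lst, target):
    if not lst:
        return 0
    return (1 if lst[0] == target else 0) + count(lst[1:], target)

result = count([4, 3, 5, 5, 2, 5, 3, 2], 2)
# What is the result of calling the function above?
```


count([4, 3, 5, 5, 2, 5, 3, 2], 2)
lst[0]=4 != 2: 0 + count([3, 5, 5, 2, 5, 3, 2], 2)
lst[0]=3 != 2: 0 + count([5, 5, 2, 5, 3, 2], 2)
lst[0]=5 != 2: 0 + count([5, 2, 5, 3, 2], 2)
lst[0]=5 != 2: 0 + count([2, 5, 3, 2], 2)
lst[0]=2 == 2: 1 + count([5, 3, 2], 2)
lst[0]=5 != 2: 0 + count([3, 2], 2)
lst[0]=3 != 2: 0 + count([2], 2)
lst[0]=2 == 2: 1 + count([], 2)
= 2
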